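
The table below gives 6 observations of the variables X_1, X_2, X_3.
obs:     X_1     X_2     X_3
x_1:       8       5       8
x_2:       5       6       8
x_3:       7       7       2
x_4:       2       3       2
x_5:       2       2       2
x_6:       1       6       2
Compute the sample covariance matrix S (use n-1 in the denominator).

Step 1 — column means:
  mean(X_1) = (8 + 5 + 7 + 2 + 2 + 1) / 6 = 25/6 = 4.1667
  mean(X_2) = (5 + 6 + 7 + 3 + 2 + 6) / 6 = 29/6 = 4.8333
  mean(X_3) = (8 + 8 + 2 + 2 + 2 + 2) / 6 = 24/6 = 4

Step 2 — sample covariance S[i,j] = (1/(n-1)) · Σ_k (x_{k,i} - mean_i) · (x_{k,j} - mean_j), with n-1 = 5.
  S[X_1,X_1] = ((3.8333)·(3.8333) + (0.8333)·(0.8333) + (2.8333)·(2.8333) + (-2.1667)·(-2.1667) + (-2.1667)·(-2.1667) + (-3.1667)·(-3.1667)) / 5 = 42.8333/5 = 8.5667
  S[X_1,X_2] = ((3.8333)·(0.1667) + (0.8333)·(1.1667) + (2.8333)·(2.1667) + (-2.1667)·(-1.8333) + (-2.1667)·(-2.8333) + (-3.1667)·(1.1667)) / 5 = 14.1667/5 = 2.8333
  S[X_1,X_3] = ((3.8333)·(4) + (0.8333)·(4) + (2.8333)·(-2) + (-2.1667)·(-2) + (-2.1667)·(-2) + (-3.1667)·(-2)) / 5 = 28/5 = 5.6
  S[X_2,X_2] = ((0.1667)·(0.1667) + (1.1667)·(1.1667) + (2.1667)·(2.1667) + (-1.8333)·(-1.8333) + (-2.8333)·(-2.8333) + (1.1667)·(1.1667)) / 5 = 18.8333/5 = 3.7667
  S[X_2,X_3] = ((0.1667)·(4) + (1.1667)·(4) + (2.1667)·(-2) + (-1.8333)·(-2) + (-2.8333)·(-2) + (1.1667)·(-2)) / 5 = 8/5 = 1.6
  S[X_3,X_3] = ((4)·(4) + (4)·(4) + (-2)·(-2) + (-2)·(-2) + (-2)·(-2) + (-2)·(-2)) / 5 = 48/5 = 9.6

S is symmetric (S[j,i] = S[i,j]). Assembling:

S = [[8.5667, 2.8333, 5.6],
 [2.8333, 3.7667, 1.6],
 [5.6, 1.6, 9.6]]


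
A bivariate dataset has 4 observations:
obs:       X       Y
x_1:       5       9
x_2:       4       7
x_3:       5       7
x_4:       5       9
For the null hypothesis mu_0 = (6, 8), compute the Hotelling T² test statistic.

Step 1 — sample mean vector:
  mean(X) = (5 + 4 + 5 + 5) / 4 = 19/4 = 4.75
  mean(Y) = (9 + 7 + 7 + 9) / 4 = 32/4 = 8
  x̄ = (4.75, 8),  deviation x̄ - mu_0 = (4.75, 8) - (6, 8) = (-1.25, 0).

Step 2 — sample covariance matrix, S[i,j] = (1/(n-1)) · Σ_k (x_{k,i} - mean_i) · (x_{k,j} - mean_j), divisor n-1 = 3:
  S[X,X] = ((0.25)·(0.25) + (-0.75)·(-0.75) + (0.25)·(0.25) + (0.25)·(0.25)) / 3 = 0.75/3 = 0.25
  S[X,Y] = ((0.25)·(1) + (-0.75)·(-1) + (0.25)·(-1) + (0.25)·(1)) / 3 = 1/3 = 0.3333
  S[Y,Y] = ((1)·(1) + (-1)·(-1) + (-1)·(-1) + (1)·(1)) / 3 = 4/3 = 1.3333
  S = [[0.25, 0.3333],
 [0.3333, 1.3333]].

Step 3 — invert S. det(S) = 0.25·1.3333 - (0.3333)² = 0.2222.
  S^{-1} = (1/det) · [[d, -b], [-b, a]] = [[6, -1.5],
 [-1.5, 1.125]].

Step 4 — quadratic form (x̄ - mu_0)^T · S^{-1} · (x̄ - mu_0):
  S^{-1} · (x̄ - mu_0) = (-7.5, 1.875),
  (x̄ - mu_0)^T · [...] = (-1.25)·(-7.5) + (0)·(1.875) = 9.375.

Step 5 — scale by n: T² = 4 · 9.375 = 37.5.

T² ≈ 37.5


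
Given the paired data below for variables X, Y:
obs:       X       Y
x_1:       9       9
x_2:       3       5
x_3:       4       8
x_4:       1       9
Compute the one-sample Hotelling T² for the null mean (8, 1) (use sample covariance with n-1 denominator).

Step 1 — sample mean vector:
  mean(X) = (9 + 3 + 4 + 1) / 4 = 17/4 = 4.25
  mean(Y) = (9 + 5 + 8 + 9) / 4 = 31/4 = 7.75
  x̄ = (4.25, 7.75),  deviation x̄ - mu_0 = (4.25, 7.75) - (8, 1) = (-3.75, 6.75).

Step 2 — sample covariance matrix, S[i,j] = (1/(n-1)) · Σ_k (x_{k,i} - mean_i) · (x_{k,j} - mean_j), divisor n-1 = 3:
  S[X,X] = ((4.75)·(4.75) + (-1.25)·(-1.25) + (-0.25)·(-0.25) + (-3.25)·(-3.25)) / 3 = 34.75/3 = 11.5833
  S[X,Y] = ((4.75)·(1.25) + (-1.25)·(-2.75) + (-0.25)·(0.25) + (-3.25)·(1.25)) / 3 = 5.25/3 = 1.75
  S[Y,Y] = ((1.25)·(1.25) + (-2.75)·(-2.75) + (0.25)·(0.25) + (1.25)·(1.25)) / 3 = 10.75/3 = 3.5833
  S = [[11.5833, 1.75],
 [1.75, 3.5833]].

Step 3 — invert S. det(S) = 11.5833·3.5833 - (1.75)² = 38.4444.
  S^{-1} = (1/det) · [[d, -b], [-b, a]] = [[0.0932, -0.0455],
 [-0.0455, 0.3013]].

Step 4 — quadratic form (x̄ - mu_0)^T · S^{-1} · (x̄ - mu_0):
  S^{-1} · (x̄ - mu_0) = (-0.6568, 2.2045),
  (x̄ - mu_0)^T · [...] = (-3.75)·(-0.6568) + (6.75)·(2.2045) = 17.3432.

Step 5 — scale by n: T² = 4 · 17.3432 = 69.3728.

T² ≈ 69.3728


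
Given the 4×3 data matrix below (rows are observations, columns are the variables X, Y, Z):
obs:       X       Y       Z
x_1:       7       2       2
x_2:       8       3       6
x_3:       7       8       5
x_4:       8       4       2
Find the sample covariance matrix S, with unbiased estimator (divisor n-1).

Step 1 — column means:
  mean(X) = (7 + 8 + 7 + 8) / 4 = 30/4 = 7.5
  mean(Y) = (2 + 3 + 8 + 4) / 4 = 17/4 = 4.25
  mean(Z) = (2 + 6 + 5 + 2) / 4 = 15/4 = 3.75

Step 2 — sample covariance S[i,j] = (1/(n-1)) · Σ_k (x_{k,i} - mean_i) · (x_{k,j} - mean_j), with n-1 = 3.
  S[X,X] = ((-0.5)·(-0.5) + (0.5)·(0.5) + (-0.5)·(-0.5) + (0.5)·(0.5)) / 3 = 1/3 = 0.3333
  S[X,Y] = ((-0.5)·(-2.25) + (0.5)·(-1.25) + (-0.5)·(3.75) + (0.5)·(-0.25)) / 3 = -1.5/3 = -0.5
  S[X,Z] = ((-0.5)·(-1.75) + (0.5)·(2.25) + (-0.5)·(1.25) + (0.5)·(-1.75)) / 3 = 0.5/3 = 0.1667
  S[Y,Y] = ((-2.25)·(-2.25) + (-1.25)·(-1.25) + (3.75)·(3.75) + (-0.25)·(-0.25)) / 3 = 20.75/3 = 6.9167
  S[Y,Z] = ((-2.25)·(-1.75) + (-1.25)·(2.25) + (3.75)·(1.25) + (-0.25)·(-1.75)) / 3 = 6.25/3 = 2.0833
  S[Z,Z] = ((-1.75)·(-1.75) + (2.25)·(2.25) + (1.25)·(1.25) + (-1.75)·(-1.75)) / 3 = 12.75/3 = 4.25

S is symmetric (S[j,i] = S[i,j]). Assembling:

S = [[0.3333, -0.5, 0.1667],
 [-0.5, 6.9167, 2.0833],
 [0.1667, 2.0833, 4.25]]


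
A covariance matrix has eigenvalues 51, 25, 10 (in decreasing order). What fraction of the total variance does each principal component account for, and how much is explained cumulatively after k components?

Step 1 — total variance = trace(Sigma) = Σ λ_i = 51 + 25 + 10 = 86.

Step 2 — fraction explained by component i = λ_i / Σ λ:
  PC1: 51/86 = 0.593
  PC2: 25/86 = 0.2907
  PC3: 10/86 = 0.1163

Step 3 — cumulative fraction after k components = (λ_1 + ... + λ_k) / Σ λ:
  k = 1: 51/86 = 0.593
  k = 2: (51 + 25)/86 = 76/86 = 0.8837
  k = 3: (51 + 25 + 10)/86 = 86/86 = 1

Summary (fraction, with percent):

explained: PC1 0.593 (59.3%), PC2 0.2907 (29.07%), PC3 0.1163 (11.63%);  cumulative: 0.593, 0.8837, 1


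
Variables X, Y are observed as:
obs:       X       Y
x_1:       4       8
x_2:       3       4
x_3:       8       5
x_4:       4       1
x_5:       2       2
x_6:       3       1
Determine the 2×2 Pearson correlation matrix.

Step 1 — column means:
  mean(X) = (4 + 3 + 8 + 4 + 2 + 3) / 6 = 24/6 = 4
  mean(Y) = (8 + 4 + 5 + 1 + 2 + 1) / 6 = 21/6 = 3.5

Step 2 — sample variances and covariances s[i,j] = (1/(n-1)) · Σ_k (x_{k,i} - mean_i) · (x_{k,j} - mean_j), with n-1 = 5:
  s[X,X] = ((0)·(0) + (-1)·(-1) + (4)·(4) + (0)·(0) + (-2)·(-2) + (-1)·(-1)) / 5 = 22/5 = 4.4
  s[X,Y] = ((0)·(4.5) + (-1)·(0.5) + (4)·(1.5) + (0)·(-2.5) + (-2)·(-1.5) + (-1)·(-2.5)) / 5 = 11/5 = 2.2
  s[Y,Y] = ((4.5)·(4.5) + (0.5)·(0.5) + (1.5)·(1.5) + (-2.5)·(-2.5) + (-1.5)·(-1.5) + (-2.5)·(-2.5)) / 5 = 37.5/5 = 7.5
  Sample standard deviations s_i = √(s[i,i]):
  s(X) = √(4.4) = 2.0976
  s(Y) = √(7.5) = 2.7386

Step 3 — r_{ij} = s_{ij} / (s_i · s_j):
  r[X,X] = 1 (diagonal).
  r[X,Y] = 2.2 / (2.0976 · 2.7386) = 2.2 / 5.7446 = 0.383
  r[Y,Y] = 1 (diagonal).

R is symmetric with unit diagonal. Assembling:

R = [[1, 0.383],
 [0.383, 1]]


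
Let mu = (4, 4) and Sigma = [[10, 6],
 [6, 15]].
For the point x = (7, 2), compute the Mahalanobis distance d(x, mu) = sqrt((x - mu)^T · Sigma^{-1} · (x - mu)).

Step 1 — centre the observation: (x - mu) = (3, -2).

Step 2 — invert Sigma. det(Sigma) = 10·15 - (6)² = 114.
  Sigma^{-1} = (1/det) · [[d, -b], [-b, a]] = [[0.1316, -0.0526],
 [-0.0526, 0.0877]].

Step 3 — form the quadratic (x - mu)^T · Sigma^{-1} · (x - mu):
  Sigma^{-1} · (x - mu) = (0.5, -0.3333).
  (x - mu)^T · [Sigma^{-1} · (x - mu)] = (3)·(0.5) + (-2)·(-0.3333) = 2.1667.

Step 4 — take square root: d = √(2.1667) ≈ 1.472.

d(x, mu) = √(2.1667) ≈ 1.472


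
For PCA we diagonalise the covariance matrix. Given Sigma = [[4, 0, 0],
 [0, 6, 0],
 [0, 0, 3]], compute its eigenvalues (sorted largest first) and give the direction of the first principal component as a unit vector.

Step 1 — characteristic polynomial p(λ) = det(λI - Sigma) = λ³ - tr·λ² + c_1·λ - det, where tr = trace, c_1 = sum of the principal 2×2 minors, det = det(Sigma):
  tr = 4 + 6 + 3 = 13,
  c_1 = (4·6 - (0)²) + (4·3 - (0)²) + (6·3 - (0)²) = 24 + 12 + 18 = 54,
  det = 4·(6·3 - (0)²) - (0)·((0)·3 - (0)·(0)) + (0)·((0)·(0) - 6·(0)) = 4·(18) - (0)·(0) + (0)·(0) = 72.
  So p(λ) = λ³ - 13λ² + 54λ - 72.
Step 2 — look for an integer root (rational root theorem: any rational root is an integer divisor of 72). Testing λ = 3:
  p(3) = 27 - 117 + 162 - 72 = 0  ✓
  Dividing out (λ - 3): p(λ) = (λ - 3)(λ² - 10λ + 24).
Step 3 — remaining eigenvalues from the quadratic λ² - 10λ + 24 = 0:
  Δ = 10² - 4·24 = 100 - 96 = 4,  λ = (10 ± √4)/2 = (10 ± 2)/2 = 6 or 4.
  Sorted: λ_1 = 6,  λ_2 = 4,  λ_3 = 3  (check: sum = 13 = tr ✓).

Step 4 — unit eigenvector for λ_1 = 6: v spans the null space of (Sigma - λ_1 I), whose rows are
  r_1 = (-2, 0, 0),  r_2 = (0, 0, 0),  r_3 = (0, 0, -3).
  v is orthogonal to every row, so take v ∝ r_1 × r_3 = ((0)·(-3) - (0)·(0), (0)·(0) - (-2)·(-3), (-2)·(0) - (0)·(0)) = (0, -6, 0).
  Rescale (divide by 6; multiply by -1 so the first nonzero entry is positive): u = (0, 1, 0).
  ||u|| = √((0)² + (1)² + (0)²) = √(1) = 1,  v_1 = u/||u|| ≈ (0, 1, 0) (||v_1|| = 1).

λ_1 = 6,  λ_2 = 4,  λ_3 = 3;  v_1 ≈ (0, 1, 0)


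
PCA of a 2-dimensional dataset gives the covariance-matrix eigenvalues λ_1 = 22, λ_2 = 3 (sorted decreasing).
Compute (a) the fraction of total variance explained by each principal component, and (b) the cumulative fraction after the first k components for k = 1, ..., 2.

Step 1 — total variance = trace(Sigma) = Σ λ_i = 22 + 3 = 25.

Step 2 — fraction explained by component i = λ_i / Σ λ:
  PC1: 22/25 = 0.88
  PC2: 3/25 = 0.12

Step 3 — cumulative fraction after k components = (λ_1 + ... + λ_k) / Σ λ:
  k = 1: 22/25 = 0.88
  k = 2: (22 + 3)/25 = 25/25 = 1

Summary (fraction, with percent):

explained: PC1 0.88 (88%), PC2 0.12 (12%);  cumulative: 0.88, 1


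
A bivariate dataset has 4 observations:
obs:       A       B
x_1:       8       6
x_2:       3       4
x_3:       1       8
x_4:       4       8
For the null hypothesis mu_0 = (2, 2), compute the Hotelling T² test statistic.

Step 1 — sample mean vector:
  mean(A) = (8 + 3 + 1 + 4) / 4 = 16/4 = 4
  mean(B) = (6 + 4 + 8 + 8) / 4 = 26/4 = 6.5
  x̄ = (4, 6.5),  deviation x̄ - mu_0 = (4, 6.5) - (2, 2) = (2, 4.5).

Step 2 — sample covariance matrix, S[i,j] = (1/(n-1)) · Σ_k (x_{k,i} - mean_i) · (x_{k,j} - mean_j), divisor n-1 = 3:
  S[A,A] = ((4)·(4) + (-1)·(-1) + (-3)·(-3) + (0)·(0)) / 3 = 26/3 = 8.6667
  S[A,B] = ((4)·(-0.5) + (-1)·(-2.5) + (-3)·(1.5) + (0)·(1.5)) / 3 = -4/3 = -1.3333
  S[B,B] = ((-0.5)·(-0.5) + (-2.5)·(-2.5) + (1.5)·(1.5) + (1.5)·(1.5)) / 3 = 11/3 = 3.6667
  S = [[8.6667, -1.3333],
 [-1.3333, 3.6667]].

Step 3 — invert S. det(S) = 8.6667·3.6667 - (-1.3333)² = 30.
  S^{-1} = (1/det) · [[d, -b], [-b, a]] = [[0.1222, 0.0444],
 [0.0444, 0.2889]].

Step 4 — quadratic form (x̄ - mu_0)^T · S^{-1} · (x̄ - mu_0):
  S^{-1} · (x̄ - mu_0) = (0.4444, 1.3889),
  (x̄ - mu_0)^T · [...] = (2)·(0.4444) + (4.5)·(1.3889) = 7.1389.

Step 5 — scale by n: T² = 4 · 7.1389 = 28.5556.

T² ≈ 28.5556


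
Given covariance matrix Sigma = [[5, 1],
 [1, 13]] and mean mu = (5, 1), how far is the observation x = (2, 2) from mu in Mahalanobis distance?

Step 1 — centre the observation: (x - mu) = (-3, 1).

Step 2 — invert Sigma. det(Sigma) = 5·13 - (1)² = 64.
  Sigma^{-1} = (1/det) · [[d, -b], [-b, a]] = [[0.2031, -0.0156],
 [-0.0156, 0.0781]].

Step 3 — form the quadratic (x - mu)^T · Sigma^{-1} · (x - mu):
  Sigma^{-1} · (x - mu) = (-0.625, 0.125).
  (x - mu)^T · [Sigma^{-1} · (x - mu)] = (-3)·(-0.625) + (1)·(0.125) = 2.

Step 4 — take square root: d = √(2) ≈ 1.4142.

d(x, mu) = √(2) ≈ 1.4142


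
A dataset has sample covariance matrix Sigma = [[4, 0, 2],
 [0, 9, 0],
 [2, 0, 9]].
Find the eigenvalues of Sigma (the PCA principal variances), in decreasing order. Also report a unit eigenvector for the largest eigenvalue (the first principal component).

Step 1 — characteristic polynomial p(λ) = det(λI - Sigma) = λ³ - tr·λ² + c_1·λ - det, where tr = trace, c_1 = sum of the principal 2×2 minors, det = det(Sigma):
  tr = 4 + 9 + 9 = 22,
  c_1 = (4·9 - (0)²) + (4·9 - (2)²) + (9·9 - (0)²) = 36 + 32 + 81 = 149,
  det = 4·(9·9 - (0)²) - (0)·((0)·9 - (0)·(2)) + (2)·((0)·(0) - 9·(2)) = 4·(81) - (0)·(0) + (2)·(-18) = 288.
  So p(λ) = λ³ - 22λ² + 149λ - 288.
Step 2 — look for an integer root (rational root theorem: any rational root is an integer divisor of 288). Testing λ = 9:
  p(9) = 729 - 1782 + 1341 - 288 = 0  ✓
  Dividing out (λ - 9): p(λ) = (λ - 9)(λ² - 13λ + 32).
Step 3 — remaining eigenvalues from the quadratic λ² - 13λ + 32 = 0:
  Δ = 13² - 4·32 = 169 - 128 = 41,  λ = (13 ± √41)/2 = (13 ± 6.4031)/2 ≈ 9.7016 or 3.2984.
  Sorted: λ_1 = 9.7016,  λ_2 = 9,  λ_3 = 3.2984  (check: sum = 22 = tr ✓).

Step 4 — unit eigenvector for λ_1 ≈ 9.7016: v spans the null space of (Sigma - λ_1 I), whose rows are
  r_1 = (-5.7016, 0, 2),  r_2 = (0, -0.7016, 0),  r_3 = (2, 0, -0.7016).
  v is orthogonal to every row, so take v ∝ r_1 × r_2 = ((0)·(0) - (2)·(-0.7016), (2)·(0) - (-5.7016)·(0), (-5.7016)·(-0.7016) - (0)·(0)) ≈ (1.4031, 0, 4).
  Let u = (1.4031, 0, 4).
  ||u|| = √((1.4031)² + (0)² + (4)²) = √(17.9688) ≈ 4.239,  v_1 = u/||u|| ≈ (0.331, 0, 0.9436) (||v_1|| = 1).

λ_1 = 9.7016,  λ_2 = 9,  λ_3 = 3.2984;  v_1 ≈ (0.331, 0, 0.9436)


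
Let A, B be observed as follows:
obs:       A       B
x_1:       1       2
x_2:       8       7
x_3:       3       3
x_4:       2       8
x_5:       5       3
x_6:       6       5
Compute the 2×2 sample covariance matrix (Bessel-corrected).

Step 1 — column means:
  mean(A) = (1 + 8 + 3 + 2 + 5 + 6) / 6 = 25/6 = 4.1667
  mean(B) = (2 + 7 + 3 + 8 + 3 + 5) / 6 = 28/6 = 4.6667

Step 2 — sample covariance S[i,j] = (1/(n-1)) · Σ_k (x_{k,i} - mean_i) · (x_{k,j} - mean_j), with n-1 = 5.
  S[A,A] = ((-3.1667)·(-3.1667) + (3.8333)·(3.8333) + (-1.1667)·(-1.1667) + (-2.1667)·(-2.1667) + (0.8333)·(0.8333) + (1.8333)·(1.8333)) / 5 = 34.8333/5 = 6.9667
  S[A,B] = ((-3.1667)·(-2.6667) + (3.8333)·(2.3333) + (-1.1667)·(-1.6667) + (-2.1667)·(3.3333) + (0.8333)·(-1.6667) + (1.8333)·(0.3333)) / 5 = 11.3333/5 = 2.2667
  S[B,B] = ((-2.6667)·(-2.6667) + (2.3333)·(2.3333) + (-1.6667)·(-1.6667) + (3.3333)·(3.3333) + (-1.6667)·(-1.6667) + (0.3333)·(0.3333)) / 5 = 29.3333/5 = 5.8667

S is symmetric (S[j,i] = S[i,j]). Assembling:

S = [[6.9667, 2.2667],
 [2.2667, 5.8667]]


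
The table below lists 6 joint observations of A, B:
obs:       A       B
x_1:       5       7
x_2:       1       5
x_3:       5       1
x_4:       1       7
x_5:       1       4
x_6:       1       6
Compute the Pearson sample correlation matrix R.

Step 1 — column means:
  mean(A) = (5 + 1 + 5 + 1 + 1 + 1) / 6 = 14/6 = 2.3333
  mean(B) = (7 + 5 + 1 + 7 + 4 + 6) / 6 = 30/6 = 5

Step 2 — sample variances and covariances s[i,j] = (1/(n-1)) · Σ_k (x_{k,i} - mean_i) · (x_{k,j} - mean_j), with n-1 = 5:
  s[A,A] = ((2.6667)·(2.6667) + (-1.3333)·(-1.3333) + (2.6667)·(2.6667) + (-1.3333)·(-1.3333) + (-1.3333)·(-1.3333) + (-1.3333)·(-1.3333)) / 5 = 21.3333/5 = 4.2667
  s[A,B] = ((2.6667)·(2) + (-1.3333)·(0) + (2.6667)·(-4) + (-1.3333)·(2) + (-1.3333)·(-1) + (-1.3333)·(1)) / 5 = -8/5 = -1.6
  s[B,B] = ((2)·(2) + (0)·(0) + (-4)·(-4) + (2)·(2) + (-1)·(-1) + (1)·(1)) / 5 = 26/5 = 5.2
  Sample standard deviations s_i = √(s[i,i]):
  s(A) = √(4.2667) = 2.0656
  s(B) = √(5.2) = 2.2804

Step 3 — r_{ij} = s_{ij} / (s_i · s_j):
  r[A,A] = 1 (diagonal).
  r[A,B] = -1.6 / (2.0656 · 2.2804) = -1.6 / 4.7103 = -0.3397
  r[B,B] = 1 (diagonal).

R is symmetric with unit diagonal. Assembling:

R = [[1, -0.3397],
 [-0.3397, 1]]


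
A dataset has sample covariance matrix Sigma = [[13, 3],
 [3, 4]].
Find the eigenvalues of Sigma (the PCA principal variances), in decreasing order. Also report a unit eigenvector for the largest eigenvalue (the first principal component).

Step 1 — characteristic polynomial of 2×2 Sigma:
  det(Sigma - λI) = λ² - trace · λ + det = 0.
  trace = 13 + 4 = 17, det = 13·4 - (3)² = 43.
Step 2 — discriminant:
  Δ = trace² - 4·det = 289 - 172 = 117.
Step 3 — eigenvalues:
  λ = (trace ± √Δ)/2 = (17 ± 10.8167)/2,
  λ_1 = 13.9083,  λ_2 = 3.0917.

Step 4 — unit eigenvector for λ_1: solve (Sigma - λ_1 I)v = 0. First row:
  (13 - 13.9083)·v_x + (3)·v_y = 0, i.e. (-0.9083)·v_x + (3)·v_y = 0,
  so v ∝ (b, λ_1 - a) = (3, 0.9083) = u.
  ||u|| = √((3)² + (0.9083)²) = √(9.8251) ≈ 3.1345,
  v_1 = u/||u|| ≈ (0.9571, 0.2898) (||v_1|| = 1).

λ_1 = 13.9083,  λ_2 = 3.0917;  v_1 ≈ (0.9571, 0.2898)


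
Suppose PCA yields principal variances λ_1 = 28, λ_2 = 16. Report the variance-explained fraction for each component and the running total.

Step 1 — total variance = trace(Sigma) = Σ λ_i = 28 + 16 = 44.

Step 2 — fraction explained by component i = λ_i / Σ λ:
  PC1: 28/44 = 0.6364
  PC2: 16/44 = 0.3636

Step 3 — cumulative fraction after k components = (λ_1 + ... + λ_k) / Σ λ:
  k = 1: 28/44 = 0.6364
  k = 2: (28 + 16)/44 = 44/44 = 1

Summary (fraction, with percent):

explained: PC1 0.6364 (63.64%), PC2 0.3636 (36.36%);  cumulative: 0.6364, 1


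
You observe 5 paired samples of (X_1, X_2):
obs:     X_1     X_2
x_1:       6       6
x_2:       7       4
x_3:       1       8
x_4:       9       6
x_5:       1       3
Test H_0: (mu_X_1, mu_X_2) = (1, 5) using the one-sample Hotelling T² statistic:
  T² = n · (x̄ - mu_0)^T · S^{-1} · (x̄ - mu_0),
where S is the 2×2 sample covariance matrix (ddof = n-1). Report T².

Step 1 — sample mean vector:
  mean(X_1) = (6 + 7 + 1 + 9 + 1) / 5 = 24/5 = 4.8
  mean(X_2) = (6 + 4 + 8 + 6 + 3) / 5 = 27/5 = 5.4
  x̄ = (4.8, 5.4),  deviation x̄ - mu_0 = (4.8, 5.4) - (1, 5) = (3.8, 0.4).

Step 2 — sample covariance matrix, S[i,j] = (1/(n-1)) · Σ_k (x_{k,i} - mean_i) · (x_{k,j} - mean_j), divisor n-1 = 4:
  S[X_1,X_1] = ((1.2)·(1.2) + (2.2)·(2.2) + (-3.8)·(-3.8) + (4.2)·(4.2) + (-3.8)·(-3.8)) / 4 = 52.8/4 = 13.2
  S[X_1,X_2] = ((1.2)·(0.6) + (2.2)·(-1.4) + (-3.8)·(2.6) + (4.2)·(0.6) + (-3.8)·(-2.4)) / 4 = -0.6/4 = -0.15
  S[X_2,X_2] = ((0.6)·(0.6) + (-1.4)·(-1.4) + (2.6)·(2.6) + (0.6)·(0.6) + (-2.4)·(-2.4)) / 4 = 15.2/4 = 3.8
  S = [[13.2, -0.15],
 [-0.15, 3.8]].

Step 3 — invert S. det(S) = 13.2·3.8 - (-0.15)² = 50.1375.
  S^{-1} = (1/det) · [[d, -b], [-b, a]] = [[0.0758, 0.003],
 [0.003, 0.2633]].

Step 4 — quadratic form (x̄ - mu_0)^T · S^{-1} · (x̄ - mu_0):
  S^{-1} · (x̄ - mu_0) = (0.2892, 0.1167),
  (x̄ - mu_0)^T · [...] = (3.8)·(0.2892) + (0.4)·(0.1167) = 1.1456.

Step 5 — scale by n: T² = 5 · 1.1456 = 5.7282.

T² ≈ 5.7282


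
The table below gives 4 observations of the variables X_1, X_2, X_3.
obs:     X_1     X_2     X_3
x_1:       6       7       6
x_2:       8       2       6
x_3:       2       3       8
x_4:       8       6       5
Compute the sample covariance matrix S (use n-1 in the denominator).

Step 1 — column means:
  mean(X_1) = (6 + 8 + 2 + 8) / 4 = 24/4 = 6
  mean(X_2) = (7 + 2 + 3 + 6) / 4 = 18/4 = 4.5
  mean(X_3) = (6 + 6 + 8 + 5) / 4 = 25/4 = 6.25

Step 2 — sample covariance S[i,j] = (1/(n-1)) · Σ_k (x_{k,i} - mean_i) · (x_{k,j} - mean_j), with n-1 = 3.
  S[X_1,X_1] = ((0)·(0) + (2)·(2) + (-4)·(-4) + (2)·(2)) / 3 = 24/3 = 8
  S[X_1,X_2] = ((0)·(2.5) + (2)·(-2.5) + (-4)·(-1.5) + (2)·(1.5)) / 3 = 4/3 = 1.3333
  S[X_1,X_3] = ((0)·(-0.25) + (2)·(-0.25) + (-4)·(1.75) + (2)·(-1.25)) / 3 = -10/3 = -3.3333
  S[X_2,X_2] = ((2.5)·(2.5) + (-2.5)·(-2.5) + (-1.5)·(-1.5) + (1.5)·(1.5)) / 3 = 17/3 = 5.6667
  S[X_2,X_3] = ((2.5)·(-0.25) + (-2.5)·(-0.25) + (-1.5)·(1.75) + (1.5)·(-1.25)) / 3 = -4.5/3 = -1.5
  S[X_3,X_3] = ((-0.25)·(-0.25) + (-0.25)·(-0.25) + (1.75)·(1.75) + (-1.25)·(-1.25)) / 3 = 4.75/3 = 1.5833

S is symmetric (S[j,i] = S[i,j]). Assembling:

S = [[8, 1.3333, -3.3333],
 [1.3333, 5.6667, -1.5],
 [-3.3333, -1.5, 1.5833]]


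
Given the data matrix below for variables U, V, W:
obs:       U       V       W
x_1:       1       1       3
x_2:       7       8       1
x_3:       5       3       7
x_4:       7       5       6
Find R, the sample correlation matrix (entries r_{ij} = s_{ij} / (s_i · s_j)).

Step 1 — column means:
  mean(U) = (1 + 7 + 5 + 7) / 4 = 20/4 = 5
  mean(V) = (1 + 8 + 3 + 5) / 4 = 17/4 = 4.25
  mean(W) = (3 + 1 + 7 + 6) / 4 = 17/4 = 4.25

Step 2 — sample variances and covariances s[i,j] = (1/(n-1)) · Σ_k (x_{k,i} - mean_i) · (x_{k,j} - mean_j), with n-1 = 3:
  s[U,U] = ((-4)·(-4) + (2)·(2) + (0)·(0) + (2)·(2)) / 3 = 24/3 = 8
  s[U,V] = ((-4)·(-3.25) + (2)·(3.75) + (0)·(-1.25) + (2)·(0.75)) / 3 = 22/3 = 7.3333
  s[U,W] = ((-4)·(-1.25) + (2)·(-3.25) + (0)·(2.75) + (2)·(1.75)) / 3 = 2/3 = 0.6667
  s[V,V] = ((-3.25)·(-3.25) + (3.75)·(3.75) + (-1.25)·(-1.25) + (0.75)·(0.75)) / 3 = 26.75/3 = 8.9167
  s[V,W] = ((-3.25)·(-1.25) + (3.75)·(-3.25) + (-1.25)·(2.75) + (0.75)·(1.75)) / 3 = -10.25/3 = -3.4167
  s[W,W] = ((-1.25)·(-1.25) + (-3.25)·(-3.25) + (2.75)·(2.75) + (1.75)·(1.75)) / 3 = 22.75/3 = 7.5833
  Sample standard deviations s_i = √(s[i,i]):
  s(U) = √(8) = 2.8284
  s(V) = √(8.9167) = 2.9861
  s(W) = √(7.5833) = 2.7538

Step 3 — r_{ij} = s_{ij} / (s_i · s_j):
  r[U,U] = 1 (diagonal).
  r[U,V] = 7.3333 / (2.8284 · 2.9861) = 7.3333 / 8.4459 = 0.8683
  r[U,W] = 0.6667 / (2.8284 · 2.7538) = 0.6667 / 7.7889 = 0.0856
  r[V,V] = 1 (diagonal).
  r[V,W] = -3.4167 / (2.9861 · 2.7538) = -3.4167 / 8.223 = -0.4155
  r[W,W] = 1 (diagonal).

R is symmetric with unit diagonal. Assembling:

R = [[1, 0.8683, 0.0856],
 [0.8683, 1, -0.4155],
 [0.0856, -0.4155, 1]]


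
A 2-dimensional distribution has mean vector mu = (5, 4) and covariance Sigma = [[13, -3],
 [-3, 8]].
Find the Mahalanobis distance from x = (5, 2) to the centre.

Step 1 — centre the observation: (x - mu) = (0, -2).

Step 2 — invert Sigma. det(Sigma) = 13·8 - (-3)² = 95.
  Sigma^{-1} = (1/det) · [[d, -b], [-b, a]] = [[0.0842, 0.0316],
 [0.0316, 0.1368]].

Step 3 — form the quadratic (x - mu)^T · Sigma^{-1} · (x - mu):
  Sigma^{-1} · (x - mu) = (-0.0632, -0.2737).
  (x - mu)^T · [Sigma^{-1} · (x - mu)] = (0)·(-0.0632) + (-2)·(-0.2737) = 0.5474.

Step 4 — take square root: d = √(0.5474) ≈ 0.7398.

d(x, mu) = √(0.5474) ≈ 0.7398


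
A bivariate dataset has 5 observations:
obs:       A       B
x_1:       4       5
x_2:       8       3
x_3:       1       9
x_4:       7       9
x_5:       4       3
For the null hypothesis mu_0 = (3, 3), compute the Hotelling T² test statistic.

Step 1 — sample mean vector:
  mean(A) = (4 + 8 + 1 + 7 + 4) / 5 = 24/5 = 4.8
  mean(B) = (5 + 3 + 9 + 9 + 3) / 5 = 29/5 = 5.8
  x̄ = (4.8, 5.8),  deviation x̄ - mu_0 = (4.8, 5.8) - (3, 3) = (1.8, 2.8).

Step 2 — sample covariance matrix, S[i,j] = (1/(n-1)) · Σ_k (x_{k,i} - mean_i) · (x_{k,j} - mean_j), divisor n-1 = 4:
  S[A,A] = ((-0.8)·(-0.8) + (3.2)·(3.2) + (-3.8)·(-3.8) + (2.2)·(2.2) + (-0.8)·(-0.8)) / 4 = 30.8/4 = 7.7
  S[A,B] = ((-0.8)·(-0.8) + (3.2)·(-2.8) + (-3.8)·(3.2) + (2.2)·(3.2) + (-0.8)·(-2.8)) / 4 = -11.2/4 = -2.8
  S[B,B] = ((-0.8)·(-0.8) + (-2.8)·(-2.8) + (3.2)·(3.2) + (3.2)·(3.2) + (-2.8)·(-2.8)) / 4 = 36.8/4 = 9.2
  S = [[7.7, -2.8],
 [-2.8, 9.2]].

Step 3 — invert S. det(S) = 7.7·9.2 - (-2.8)² = 63.
  S^{-1} = (1/det) · [[d, -b], [-b, a]] = [[0.146, 0.0444],
 [0.0444, 0.1222]].

Step 4 — quadratic form (x̄ - mu_0)^T · S^{-1} · (x̄ - mu_0):
  S^{-1} · (x̄ - mu_0) = (0.3873, 0.4222),
  (x̄ - mu_0)^T · [...] = (1.8)·(0.3873) + (2.8)·(0.4222) = 1.8794.

Step 5 — scale by n: T² = 5 · 1.8794 = 9.3968.

T² ≈ 9.3968


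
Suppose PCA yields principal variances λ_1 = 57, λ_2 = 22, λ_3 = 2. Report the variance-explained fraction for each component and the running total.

Step 1 — total variance = trace(Sigma) = Σ λ_i = 57 + 22 + 2 = 81.

Step 2 — fraction explained by component i = λ_i / Σ λ:
  PC1: 57/81 = 0.7037
  PC2: 22/81 = 0.2716
  PC3: 2/81 = 0.0247

Step 3 — cumulative fraction after k components = (λ_1 + ... + λ_k) / Σ λ:
  k = 1: 57/81 = 0.7037
  k = 2: (57 + 22)/81 = 79/81 = 0.9753
  k = 3: (57 + 22 + 2)/81 = 81/81 = 1

Summary (fraction, with percent):

explained: PC1 0.7037 (70.37%), PC2 0.2716 (27.16%), PC3 0.0247 (2.47%);  cumulative: 0.7037, 0.9753, 1


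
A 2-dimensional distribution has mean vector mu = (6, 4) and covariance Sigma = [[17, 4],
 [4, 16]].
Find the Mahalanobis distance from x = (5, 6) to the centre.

Step 1 — centre the observation: (x - mu) = (-1, 2).

Step 2 — invert Sigma. det(Sigma) = 17·16 - (4)² = 256.
  Sigma^{-1} = (1/det) · [[d, -b], [-b, a]] = [[0.0625, -0.0156],
 [-0.0156, 0.0664]].

Step 3 — form the quadratic (x - mu)^T · Sigma^{-1} · (x - mu):
  Sigma^{-1} · (x - mu) = (-0.0938, 0.1484).
  (x - mu)^T · [Sigma^{-1} · (x - mu)] = (-1)·(-0.0938) + (2)·(0.1484) = 0.3906.

Step 4 — take square root: d = √(0.3906) ≈ 0.625.

d(x, mu) = √(0.3906) ≈ 0.625


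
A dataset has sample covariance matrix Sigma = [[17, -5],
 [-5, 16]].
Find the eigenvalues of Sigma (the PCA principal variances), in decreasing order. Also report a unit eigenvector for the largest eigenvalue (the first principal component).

Step 1 — characteristic polynomial of 2×2 Sigma:
  det(Sigma - λI) = λ² - trace · λ + det = 0.
  trace = 17 + 16 = 33, det = 17·16 - (-5)² = 247.
Step 2 — discriminant:
  Δ = trace² - 4·det = 1089 - 988 = 101.
Step 3 — eigenvalues:
  λ = (trace ± √Δ)/2 = (33 ± 10.0499)/2,
  λ_1 = 21.5249,  λ_2 = 11.4751.

Step 4 — unit eigenvector for λ_1: solve (Sigma - λ_1 I)v = 0. First row:
  (17 - 21.5249)·v_x + (-5)·v_y = 0, i.e. (-4.5249)·v_x + (-5)·v_y = 0,
  so v ∝ (b, λ_1 - a) = (-5, 4.5249); multiply by -1 so the first entry is positive: u = (5, -4.5249).
  ||u|| = √((5)² + (-4.5249)²) = √(45.4751) ≈ 6.7435,
  v_1 = u/||u|| ≈ (0.7415, -0.671) (||v_1|| = 1).

λ_1 = 21.5249,  λ_2 = 11.4751;  v_1 ≈ (0.7415, -0.671)


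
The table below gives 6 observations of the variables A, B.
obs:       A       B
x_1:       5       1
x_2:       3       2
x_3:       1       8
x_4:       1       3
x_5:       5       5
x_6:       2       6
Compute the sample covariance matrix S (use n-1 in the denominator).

Step 1 — column means:
  mean(A) = (5 + 3 + 1 + 1 + 5 + 2) / 6 = 17/6 = 2.8333
  mean(B) = (1 + 2 + 8 + 3 + 5 + 6) / 6 = 25/6 = 4.1667

Step 2 — sample covariance S[i,j] = (1/(n-1)) · Σ_k (x_{k,i} - mean_i) · (x_{k,j} - mean_j), with n-1 = 5.
  S[A,A] = ((2.1667)·(2.1667) + (0.1667)·(0.1667) + (-1.8333)·(-1.8333) + (-1.8333)·(-1.8333) + (2.1667)·(2.1667) + (-0.8333)·(-0.8333)) / 5 = 16.8333/5 = 3.3667
  S[A,B] = ((2.1667)·(-3.1667) + (0.1667)·(-2.1667) + (-1.8333)·(3.8333) + (-1.8333)·(-1.1667) + (2.1667)·(0.8333) + (-0.8333)·(1.8333)) / 5 = -11.8333/5 = -2.3667
  S[B,B] = ((-3.1667)·(-3.1667) + (-2.1667)·(-2.1667) + (3.8333)·(3.8333) + (-1.1667)·(-1.1667) + (0.8333)·(0.8333) + (1.8333)·(1.8333)) / 5 = 34.8333/5 = 6.9667

S is symmetric (S[j,i] = S[i,j]). Assembling:

S = [[3.3667, -2.3667],
 [-2.3667, 6.9667]]


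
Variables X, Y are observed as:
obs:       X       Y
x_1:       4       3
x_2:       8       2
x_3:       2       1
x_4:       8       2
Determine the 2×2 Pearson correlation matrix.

Step 1 — column means:
  mean(X) = (4 + 8 + 2 + 8) / 4 = 22/4 = 5.5
  mean(Y) = (3 + 2 + 1 + 2) / 4 = 8/4 = 2

Step 2 — sample variances and covariances s[i,j] = (1/(n-1)) · Σ_k (x_{k,i} - mean_i) · (x_{k,j} - mean_j), with n-1 = 3:
  s[X,X] = ((-1.5)·(-1.5) + (2.5)·(2.5) + (-3.5)·(-3.5) + (2.5)·(2.5)) / 3 = 27/3 = 9
  s[X,Y] = ((-1.5)·(1) + (2.5)·(0) + (-3.5)·(-1) + (2.5)·(0)) / 3 = 2/3 = 0.6667
  s[Y,Y] = ((1)·(1) + (0)·(0) + (-1)·(-1) + (0)·(0)) / 3 = 2/3 = 0.6667
  Sample standard deviations s_i = √(s[i,i]):
  s(X) = √(9) = 3
  s(Y) = √(0.6667) = 0.8165

Step 3 — r_{ij} = s_{ij} / (s_i · s_j):
  r[X,X] = 1 (diagonal).
  r[X,Y] = 0.6667 / (3 · 0.8165) = 0.6667 / 2.4495 = 0.2722
  r[Y,Y] = 1 (diagonal).

R is symmetric with unit diagonal. Assembling:

R = [[1, 0.2722],
 [0.2722, 1]]


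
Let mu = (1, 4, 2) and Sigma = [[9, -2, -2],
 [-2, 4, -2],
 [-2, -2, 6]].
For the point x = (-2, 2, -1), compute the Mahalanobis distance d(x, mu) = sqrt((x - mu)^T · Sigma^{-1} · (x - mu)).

Step 1 — centre the observation: (x - mu) = (-3, -2, -3).

Step 2 — invert Sigma (cofactor / det for 3×3, or solve directly):
  Sigma^{-1} = [[0.1613, 0.129, 0.0968],
 [0.129, 0.4032, 0.1774],
 [0.0968, 0.1774, 0.2581]].

Step 3 — form the quadratic (x - mu)^T · Sigma^{-1} · (x - mu):
  Sigma^{-1} · (x - mu) = (-1.0323, -1.7258, -1.4194).
  (x - mu)^T · [Sigma^{-1} · (x - mu)] = (-3)·(-1.0323) + (-2)·(-1.7258) + (-3)·(-1.4194) = 10.8065.

Step 4 — take square root: d = √(10.8065) ≈ 3.2873.

d(x, mu) = √(10.8065) ≈ 3.2873


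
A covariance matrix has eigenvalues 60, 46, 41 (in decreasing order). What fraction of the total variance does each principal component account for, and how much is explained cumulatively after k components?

Step 1 — total variance = trace(Sigma) = Σ λ_i = 60 + 46 + 41 = 147.

Step 2 — fraction explained by component i = λ_i / Σ λ:
  PC1: 60/147 = 0.4082
  PC2: 46/147 = 0.3129
  PC3: 41/147 = 0.2789

Step 3 — cumulative fraction after k components = (λ_1 + ... + λ_k) / Σ λ:
  k = 1: 60/147 = 0.4082
  k = 2: (60 + 46)/147 = 106/147 = 0.7211
  k = 3: (60 + 46 + 41)/147 = 147/147 = 1

Summary (fraction, with percent):

explained: PC1 0.4082 (40.82%), PC2 0.3129 (31.29%), PC3 0.2789 (27.89%);  cumulative: 0.4082, 0.7211, 1


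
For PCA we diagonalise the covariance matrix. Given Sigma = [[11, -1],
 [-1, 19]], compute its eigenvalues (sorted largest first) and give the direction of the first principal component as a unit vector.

Step 1 — characteristic polynomial of 2×2 Sigma:
  det(Sigma - λI) = λ² - trace · λ + det = 0.
  trace = 11 + 19 = 30, det = 11·19 - (-1)² = 208.
Step 2 — discriminant:
  Δ = trace² - 4·det = 900 - 832 = 68.
Step 3 — eigenvalues:
  λ = (trace ± √Δ)/2 = (30 ± 8.2462)/2,
  λ_1 = 19.1231,  λ_2 = 10.8769.

Step 4 — unit eigenvector for λ_1: solve (Sigma - λ_1 I)v = 0. First row:
  (11 - 19.1231)·v_x + (-1)·v_y = 0, i.e. (-8.1231)·v_x + (-1)·v_y = 0,
  so v ∝ (b, λ_1 - a) = (-1, 8.1231); multiply by -1 so the first entry is positive: u = (1, -8.1231).
  ||u|| = √((1)² + (-8.1231)²) = √(66.9848) ≈ 8.1844,
  v_1 = u/||u|| ≈ (0.1222, -0.9925) (||v_1|| = 1).

λ_1 = 19.1231,  λ_2 = 10.8769;  v_1 ≈ (0.1222, -0.9925)


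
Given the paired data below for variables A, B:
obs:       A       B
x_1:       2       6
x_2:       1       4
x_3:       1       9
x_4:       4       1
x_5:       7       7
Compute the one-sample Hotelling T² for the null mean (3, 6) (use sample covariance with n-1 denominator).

Step 1 — sample mean vector:
  mean(A) = (2 + 1 + 1 + 4 + 7) / 5 = 15/5 = 3
  mean(B) = (6 + 4 + 9 + 1 + 7) / 5 = 27/5 = 5.4
  x̄ = (3, 5.4),  deviation x̄ - mu_0 = (3, 5.4) - (3, 6) = (0, -0.6).

Step 2 — sample covariance matrix, S[i,j] = (1/(n-1)) · Σ_k (x_{k,i} - mean_i) · (x_{k,j} - mean_j), divisor n-1 = 4:
  S[A,A] = ((-1)·(-1) + (-2)·(-2) + (-2)·(-2) + (1)·(1) + (4)·(4)) / 4 = 26/4 = 6.5
  S[A,B] = ((-1)·(0.6) + (-2)·(-1.4) + (-2)·(3.6) + (1)·(-4.4) + (4)·(1.6)) / 4 = -3/4 = -0.75
  S[B,B] = ((0.6)·(0.6) + (-1.4)·(-1.4) + (3.6)·(3.6) + (-4.4)·(-4.4) + (1.6)·(1.6)) / 4 = 37.2/4 = 9.3
  S = [[6.5, -0.75],
 [-0.75, 9.3]].

Step 3 — invert S. det(S) = 6.5·9.3 - (-0.75)² = 59.8875.
  S^{-1} = (1/det) · [[d, -b], [-b, a]] = [[0.1553, 0.0125],
 [0.0125, 0.1085]].

Step 4 — quadratic form (x̄ - mu_0)^T · S^{-1} · (x̄ - mu_0):
  S^{-1} · (x̄ - mu_0) = (-0.0075, -0.0651),
  (x̄ - mu_0)^T · [...] = (0)·(-0.0075) + (-0.6)·(-0.0651) = 0.0391.

Step 5 — scale by n: T² = 5 · 0.0391 = 0.1954.

T² ≈ 0.1954


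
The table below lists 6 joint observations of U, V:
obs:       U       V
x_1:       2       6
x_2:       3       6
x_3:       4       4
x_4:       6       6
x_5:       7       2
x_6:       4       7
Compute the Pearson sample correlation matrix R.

Step 1 — column means:
  mean(U) = (2 + 3 + 4 + 6 + 7 + 4) / 6 = 26/6 = 4.3333
  mean(V) = (6 + 6 + 4 + 6 + 2 + 7) / 6 = 31/6 = 5.1667

Step 2 — sample variances and covariances s[i,j] = (1/(n-1)) · Σ_k (x_{k,i} - mean_i) · (x_{k,j} - mean_j), with n-1 = 5:
  s[U,U] = ((-2.3333)·(-2.3333) + (-1.3333)·(-1.3333) + (-0.3333)·(-0.3333) + (1.6667)·(1.6667) + (2.6667)·(2.6667) + (-0.3333)·(-0.3333)) / 5 = 17.3333/5 = 3.4667
  s[U,V] = ((-2.3333)·(0.8333) + (-1.3333)·(0.8333) + (-0.3333)·(-1.1667) + (1.6667)·(0.8333) + (2.6667)·(-3.1667) + (-0.3333)·(1.8333)) / 5 = -10.3333/5 = -2.0667
  s[V,V] = ((0.8333)·(0.8333) + (0.8333)·(0.8333) + (-1.1667)·(-1.1667) + (0.8333)·(0.8333) + (-3.1667)·(-3.1667) + (1.8333)·(1.8333)) / 5 = 16.8333/5 = 3.3667
  Sample standard deviations s_i = √(s[i,i]):
  s(U) = √(3.4667) = 1.8619
  s(V) = √(3.3667) = 1.8348

Step 3 — r_{ij} = s_{ij} / (s_i · s_j):
  r[U,U] = 1 (diagonal).
  r[U,V] = -2.0667 / (1.8619 · 1.8348) = -2.0667 / 3.4163 = -0.6049
  r[V,V] = 1 (diagonal).

R is symmetric with unit diagonal. Assembling:

R = [[1, -0.6049],
 [-0.6049, 1]]


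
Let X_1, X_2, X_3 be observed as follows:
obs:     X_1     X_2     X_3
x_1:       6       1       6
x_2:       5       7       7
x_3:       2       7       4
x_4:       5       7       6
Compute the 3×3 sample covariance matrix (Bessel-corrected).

Step 1 — column means:
  mean(X_1) = (6 + 5 + 2 + 5) / 4 = 18/4 = 4.5
  mean(X_2) = (1 + 7 + 7 + 7) / 4 = 22/4 = 5.5
  mean(X_3) = (6 + 7 + 4 + 6) / 4 = 23/4 = 5.75

Step 2 — sample covariance S[i,j] = (1/(n-1)) · Σ_k (x_{k,i} - mean_i) · (x_{k,j} - mean_j), with n-1 = 3.
  S[X_1,X_1] = ((1.5)·(1.5) + (0.5)·(0.5) + (-2.5)·(-2.5) + (0.5)·(0.5)) / 3 = 9/3 = 3
  S[X_1,X_2] = ((1.5)·(-4.5) + (0.5)·(1.5) + (-2.5)·(1.5) + (0.5)·(1.5)) / 3 = -9/3 = -3
  S[X_1,X_3] = ((1.5)·(0.25) + (0.5)·(1.25) + (-2.5)·(-1.75) + (0.5)·(0.25)) / 3 = 5.5/3 = 1.8333
  S[X_2,X_2] = ((-4.5)·(-4.5) + (1.5)·(1.5) + (1.5)·(1.5) + (1.5)·(1.5)) / 3 = 27/3 = 9
  S[X_2,X_3] = ((-4.5)·(0.25) + (1.5)·(1.25) + (1.5)·(-1.75) + (1.5)·(0.25)) / 3 = -1.5/3 = -0.5
  S[X_3,X_3] = ((0.25)·(0.25) + (1.25)·(1.25) + (-1.75)·(-1.75) + (0.25)·(0.25)) / 3 = 4.75/3 = 1.5833

S is symmetric (S[j,i] = S[i,j]). Assembling:

S = [[3, -3, 1.8333],
 [-3, 9, -0.5],
 [1.8333, -0.5, 1.5833]]


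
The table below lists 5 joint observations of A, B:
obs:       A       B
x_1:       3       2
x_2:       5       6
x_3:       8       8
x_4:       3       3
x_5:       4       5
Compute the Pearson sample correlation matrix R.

Step 1 — column means:
  mean(A) = (3 + 5 + 8 + 3 + 4) / 5 = 23/5 = 4.6
  mean(B) = (2 + 6 + 8 + 3 + 5) / 5 = 24/5 = 4.8

Step 2 — sample variances and covariances s[i,j] = (1/(n-1)) · Σ_k (x_{k,i} - mean_i) · (x_{k,j} - mean_j), with n-1 = 4:
  s[A,A] = ((-1.6)·(-1.6) + (0.4)·(0.4) + (3.4)·(3.4) + (-1.6)·(-1.6) + (-0.6)·(-0.6)) / 4 = 17.2/4 = 4.3
  s[A,B] = ((-1.6)·(-2.8) + (0.4)·(1.2) + (3.4)·(3.2) + (-1.6)·(-1.8) + (-0.6)·(0.2)) / 4 = 18.6/4 = 4.65
  s[B,B] = ((-2.8)·(-2.8) + (1.2)·(1.2) + (3.2)·(3.2) + (-1.8)·(-1.8) + (0.2)·(0.2)) / 4 = 22.8/4 = 5.7
  Sample standard deviations s_i = √(s[i,i]):
  s(A) = √(4.3) = 2.0736
  s(B) = √(5.7) = 2.3875

Step 3 — r_{ij} = s_{ij} / (s_i · s_j):
  r[A,A] = 1 (diagonal).
  r[A,B] = 4.65 / (2.0736 · 2.3875) = 4.65 / 4.9508 = 0.9393
  r[B,B] = 1 (diagonal).

R is symmetric with unit diagonal. Assembling:

R = [[1, 0.9393],
 [0.9393, 1]]


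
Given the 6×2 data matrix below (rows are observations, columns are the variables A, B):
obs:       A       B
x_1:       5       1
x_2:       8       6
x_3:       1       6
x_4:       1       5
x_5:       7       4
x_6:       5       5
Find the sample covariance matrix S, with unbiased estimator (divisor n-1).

Step 1 — column means:
  mean(A) = (5 + 8 + 1 + 1 + 7 + 5) / 6 = 27/6 = 4.5
  mean(B) = (1 + 6 + 6 + 5 + 4 + 5) / 6 = 27/6 = 4.5

Step 2 — sample covariance S[i,j] = (1/(n-1)) · Σ_k (x_{k,i} - mean_i) · (x_{k,j} - mean_j), with n-1 = 5.
  S[A,A] = ((0.5)·(0.5) + (3.5)·(3.5) + (-3.5)·(-3.5) + (-3.5)·(-3.5) + (2.5)·(2.5) + (0.5)·(0.5)) / 5 = 43.5/5 = 8.7
  S[A,B] = ((0.5)·(-3.5) + (3.5)·(1.5) + (-3.5)·(1.5) + (-3.5)·(0.5) + (2.5)·(-0.5) + (0.5)·(0.5)) / 5 = -4.5/5 = -0.9
  S[B,B] = ((-3.5)·(-3.5) + (1.5)·(1.5) + (1.5)·(1.5) + (0.5)·(0.5) + (-0.5)·(-0.5) + (0.5)·(0.5)) / 5 = 17.5/5 = 3.5

S is symmetric (S[j,i] = S[i,j]). Assembling:

S = [[8.7, -0.9],
 [-0.9, 3.5]]


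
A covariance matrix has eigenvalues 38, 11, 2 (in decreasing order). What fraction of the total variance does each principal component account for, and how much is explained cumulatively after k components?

Step 1 — total variance = trace(Sigma) = Σ λ_i = 38 + 11 + 2 = 51.

Step 2 — fraction explained by component i = λ_i / Σ λ:
  PC1: 38/51 = 0.7451
  PC2: 11/51 = 0.2157
  PC3: 2/51 = 0.0392

Step 3 — cumulative fraction after k components = (λ_1 + ... + λ_k) / Σ λ:
  k = 1: 38/51 = 0.7451
  k = 2: (38 + 11)/51 = 49/51 = 0.9608
  k = 3: (38 + 11 + 2)/51 = 51/51 = 1

Summary (fraction, with percent):

explained: PC1 0.7451 (74.51%), PC2 0.2157 (21.57%), PC3 0.0392 (3.92%);  cumulative: 0.7451, 0.9608, 1


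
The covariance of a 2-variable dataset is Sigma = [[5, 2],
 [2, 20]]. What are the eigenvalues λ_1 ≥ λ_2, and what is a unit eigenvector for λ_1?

Step 1 — characteristic polynomial of 2×2 Sigma:
  det(Sigma - λI) = λ² - trace · λ + det = 0.
  trace = 5 + 20 = 25, det = 5·20 - (2)² = 96.
Step 2 — discriminant:
  Δ = trace² - 4·det = 625 - 384 = 241.
Step 3 — eigenvalues:
  λ = (trace ± √Δ)/2 = (25 ± 15.5242)/2,
  λ_1 = 20.2621,  λ_2 = 4.7379.

Step 4 — unit eigenvector for λ_1: solve (Sigma - λ_1 I)v = 0. First row:
  (5 - 20.2621)·v_x + (2)·v_y = 0, i.e. (-15.2621)·v_x + (2)·v_y = 0,
  so v ∝ (b, λ_1 - a) = (2, 15.2621) = u.
  ||u|| = √((2)² + (15.2621)²) = √(236.9313) ≈ 15.3926,
  v_1 = u/||u|| ≈ (0.1299, 0.9915) (||v_1|| = 1).

λ_1 = 20.2621,  λ_2 = 4.7379;  v_1 ≈ (0.1299, 0.9915)


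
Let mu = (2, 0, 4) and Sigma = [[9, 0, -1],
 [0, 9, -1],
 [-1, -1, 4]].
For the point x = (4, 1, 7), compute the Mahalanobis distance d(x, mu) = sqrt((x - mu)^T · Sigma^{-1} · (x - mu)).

Step 1 — centre the observation: (x - mu) = (2, 1, 3).

Step 2 — invert Sigma (cofactor / det for 3×3, or solve directly):
  Sigma^{-1} = [[0.1144, 0.0033, 0.0294],
 [0.0033, 0.1144, 0.0294],
 [0.0294, 0.0294, 0.2647]].

Step 3 — form the quadratic (x - mu)^T · Sigma^{-1} · (x - mu):
  Sigma^{-1} · (x - mu) = (0.3203, 0.2092, 0.8824).
  (x - mu)^T · [Sigma^{-1} · (x - mu)] = (2)·(0.3203) + (1)·(0.2092) + (3)·(0.8824) = 3.4967.

Step 4 — take square root: d = √(3.4967) ≈ 1.87.

d(x, mu) = √(3.4967) ≈ 1.87


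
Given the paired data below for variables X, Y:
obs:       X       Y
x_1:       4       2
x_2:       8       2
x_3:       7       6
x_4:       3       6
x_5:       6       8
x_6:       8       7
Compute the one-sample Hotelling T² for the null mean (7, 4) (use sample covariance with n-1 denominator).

Step 1 — sample mean vector:
  mean(X) = (4 + 8 + 7 + 3 + 6 + 8) / 6 = 36/6 = 6
  mean(Y) = (2 + 2 + 6 + 6 + 8 + 7) / 6 = 31/6 = 5.1667
  x̄ = (6, 5.1667),  deviation x̄ - mu_0 = (6, 5.1667) - (7, 4) = (-1, 1.1667).

Step 2 — sample covariance matrix, S[i,j] = (1/(n-1)) · Σ_k (x_{k,i} - mean_i) · (x_{k,j} - mean_j), divisor n-1 = 5:
  S[X,X] = ((-2)·(-2) + (2)·(2) + (1)·(1) + (-3)·(-3) + (0)·(0) + (2)·(2)) / 5 = 22/5 = 4.4
  S[X,Y] = ((-2)·(-3.1667) + (2)·(-3.1667) + (1)·(0.8333) + (-3)·(0.8333) + (0)·(2.8333) + (2)·(1.8333)) / 5 = 2/5 = 0.4
  S[Y,Y] = ((-3.1667)·(-3.1667) + (-3.1667)·(-3.1667) + (0.8333)·(0.8333) + (0.8333)·(0.8333) + (2.8333)·(2.8333) + (1.8333)·(1.8333)) / 5 = 32.8333/5 = 6.5667
  S = [[4.4, 0.4],
 [0.4, 6.5667]].

Step 3 — invert S. det(S) = 4.4·6.5667 - (0.4)² = 28.7333.
  S^{-1} = (1/det) · [[d, -b], [-b, a]] = [[0.2285, -0.0139],
 [-0.0139, 0.1531]].

Step 4 — quadratic form (x̄ - mu_0)^T · S^{-1} · (x̄ - mu_0):
  S^{-1} · (x̄ - mu_0) = (-0.2448, 0.1926),
  (x̄ - mu_0)^T · [...] = (-1)·(-0.2448) + (1.1667)·(0.1926) = 0.4695.

Step 5 — scale by n: T² = 6 · 0.4695 = 2.8167.

T² ≈ 2.8167
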